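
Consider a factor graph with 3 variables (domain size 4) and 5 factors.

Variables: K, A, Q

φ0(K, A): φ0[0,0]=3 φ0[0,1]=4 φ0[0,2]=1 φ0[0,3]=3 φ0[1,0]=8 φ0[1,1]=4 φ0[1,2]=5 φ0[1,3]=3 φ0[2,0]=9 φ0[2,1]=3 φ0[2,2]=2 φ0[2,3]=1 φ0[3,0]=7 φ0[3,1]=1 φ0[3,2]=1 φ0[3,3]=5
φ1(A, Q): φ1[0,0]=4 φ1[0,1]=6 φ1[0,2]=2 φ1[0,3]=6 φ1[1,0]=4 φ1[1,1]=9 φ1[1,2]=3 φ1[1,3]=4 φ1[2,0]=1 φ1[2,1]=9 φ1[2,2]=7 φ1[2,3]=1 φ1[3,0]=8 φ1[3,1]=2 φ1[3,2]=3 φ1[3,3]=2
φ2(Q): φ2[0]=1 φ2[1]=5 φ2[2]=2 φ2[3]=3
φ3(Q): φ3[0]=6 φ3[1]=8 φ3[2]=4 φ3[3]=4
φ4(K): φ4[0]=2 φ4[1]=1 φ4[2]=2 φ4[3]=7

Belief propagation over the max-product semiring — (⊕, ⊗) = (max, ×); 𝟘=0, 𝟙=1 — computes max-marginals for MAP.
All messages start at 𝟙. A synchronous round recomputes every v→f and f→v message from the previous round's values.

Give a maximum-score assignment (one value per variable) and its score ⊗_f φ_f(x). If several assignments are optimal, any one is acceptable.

assignment: (K=3, A=0, Q=1); score = 11760

init: all messages = 𝟙 over 4 values
r1 m[φ0→K] = [4, 8, 9, 7]
r1 m[φ0→A] = [9, 4, 5, 5]
r1 m[φ1→A] = [6, 9, 9, 8]
r1 m[φ1→Q] = [8, 9, 7, 6]
r1 m[φ2→Q] = [1, 5, 2, 3]
r1 m[φ3→Q] = [6, 8, 4, 4]
r1 m[φ4→K] = [2, 1, 2, 7]
r1 m[K→φ0] = [1, 1, 1, 1]
r1 m[K→φ4] = [1, 1, 1, 1]
r1 m[A→φ0] = [1, 1, 1, 1]
r1 m[A→φ1] = [1, 1, 1, 1]
r1 m[Q→φ1] = [1, 1, 1, 1]
r1 m[Q→φ2] = [1, 1, 1, 1]
r1 m[Q→φ3] = [1, 1, 1, 1]
r2 m[φ0→K] = [4, 8, 9, 7]
r2 m[φ0→A] = [9, 4, 5, 5]
r2 m[φ1→A] = [6, 9, 9, 8]
r2 m[φ1→Q] = [8, 9, 7, 6]
r2 m[φ2→Q] = [1, 5, 2, 3]
r2 m[φ3→Q] = [6, 8, 4, 4]
r2 m[φ4→K] = [2, 1, 2, 7]
r2 m[K→φ0] = [2, 1, 2, 7]
r2 m[K→φ4] = [4, 8, 9, 7]
r2 m[A→φ0] = [6, 9, 9, 8]
r2 m[A→φ1] = [9, 4, 5, 5]
r2 m[Q→φ1] = [6, 40, 8, 12]
r2 m[Q→φ2] = [48, 72, 28, 24]
r2 m[Q→φ3] = [8, 45, 14, 18]
r3 m[φ0→K] = [36, 48, 54, 42]
r3 m[φ0→A] = [49, 8, 7, 35]
r3 m[φ1→A] = [240, 360, 360, 80]
r3 m[φ1→Q] = [40, 54, 35, 54]
r3 m[φ2→Q] = [1, 5, 2, 3]
r3 m[φ3→Q] = [6, 8, 4, 4]
r3 m[φ4→K] = [2, 1, 2, 7]
r3 m[K→φ0] = [2, 1, 2, 7]
r3 m[K→φ4] = [4, 8, 9, 7]
r3 m[A→φ0] = [6, 9, 9, 8]
r3 m[A→φ1] = [9, 4, 5, 5]
r3 m[Q→φ1] = [6, 40, 8, 12]
r3 m[Q→φ2] = [48, 72, 28, 24]
r3 m[Q→φ3] = [8, 45, 14, 18]
r4 m[φ0→K] = [36, 48, 54, 42]
r4 m[φ0→A] = [49, 8, 7, 35]
r4 m[φ1→A] = [240, 360, 360, 80]
r4 m[φ1→Q] = [40, 54, 35, 54]
r4 m[φ2→Q] = [1, 5, 2, 3]
r4 m[φ3→Q] = [6, 8, 4, 4]
r4 m[φ4→K] = [2, 1, 2, 7]
r4 m[K→φ0] = [2, 1, 2, 7]
r4 m[K→φ4] = [36, 48, 54, 42]
r4 m[A→φ0] = [240, 360, 360, 80]
r4 m[A→φ1] = [49, 8, 7, 35]
r4 m[Q→φ1] = [6, 40, 8, 12]
r4 m[Q→φ2] = [240, 432, 140, 216]
r4 m[Q→φ3] = [40, 270, 70, 162]
r5 m[φ0→K] = [1440, 1920, 2160, 1680]
r5 m[φ0→A] = [49, 8, 7, 35]
r5 m[φ1→A] = [240, 360, 360, 80]
r5 m[φ1→Q] = [280, 294, 105, 294]
r5 m[φ2→Q] = [1, 5, 2, 3]
r5 m[φ3→Q] = [6, 8, 4, 4]
r5 m[φ4→K] = [2, 1, 2, 7]
r5 m[K→φ0] = [2, 1, 2, 7]
r5 m[K→φ4] = [36, 48, 54, 42]
r5 m[A→φ0] = [240, 360, 360, 80]
r5 m[A→φ1] = [49, 8, 7, 35]
r5 m[Q→φ1] = [6, 40, 8, 12]
r5 m[Q→φ2] = [240, 432, 140, 216]
r5 m[Q→φ3] = [40, 270, 70, 162]
r6 m[φ0→K] = [1440, 1920, 2160, 1680]
r6 m[φ0→A] = [49, 8, 7, 35]
r6 m[φ1→A] = [240, 360, 360, 80]
r6 m[φ1→Q] = [280, 294, 105, 294]
r6 m[φ2→Q] = [1, 5, 2, 3]
r6 m[φ3→Q] = [6, 8, 4, 4]
r6 m[φ4→K] = [2, 1, 2, 7]
r6 m[K→φ0] = [2, 1, 2, 7]
r6 m[K→φ4] = [1440, 1920, 2160, 1680]
r6 m[A→φ0] = [240, 360, 360, 80]
r6 m[A→φ1] = [49, 8, 7, 35]
r6 m[Q→φ1] = [6, 40, 8, 12]
r6 m[Q→φ2] = [1680, 2352, 420, 1176]
r6 m[Q→φ3] = [280, 1470, 210, 882]
r7 m[φ0→K] = [1440, 1920, 2160, 1680]
r7 m[φ0→A] = [49, 8, 7, 35]
r7 m[φ1→A] = [240, 360, 360, 80]
r7 m[φ1→Q] = [280, 294, 105, 294]
r7 m[φ2→Q] = [1, 5, 2, 3]
r7 m[φ3→Q] = [6, 8, 4, 4]
r7 m[φ4→K] = [2, 1, 2, 7]
r7 m[K→φ0] = [2, 1, 2, 7]
r7 m[K→φ4] = [1440, 1920, 2160, 1680]
r7 m[A→φ0] = [240, 360, 360, 80]
r7 m[A→φ1] = [49, 8, 7, 35]
r7 m[Q→φ1] = [6, 40, 8, 12]
r7 m[Q→φ2] = [1680, 2352, 420, 1176]
r7 m[Q→φ3] = [280, 1470, 210, 882]
fixed point reached at round 7
traceback from K: (K=3, A=0, Q=1), score=11760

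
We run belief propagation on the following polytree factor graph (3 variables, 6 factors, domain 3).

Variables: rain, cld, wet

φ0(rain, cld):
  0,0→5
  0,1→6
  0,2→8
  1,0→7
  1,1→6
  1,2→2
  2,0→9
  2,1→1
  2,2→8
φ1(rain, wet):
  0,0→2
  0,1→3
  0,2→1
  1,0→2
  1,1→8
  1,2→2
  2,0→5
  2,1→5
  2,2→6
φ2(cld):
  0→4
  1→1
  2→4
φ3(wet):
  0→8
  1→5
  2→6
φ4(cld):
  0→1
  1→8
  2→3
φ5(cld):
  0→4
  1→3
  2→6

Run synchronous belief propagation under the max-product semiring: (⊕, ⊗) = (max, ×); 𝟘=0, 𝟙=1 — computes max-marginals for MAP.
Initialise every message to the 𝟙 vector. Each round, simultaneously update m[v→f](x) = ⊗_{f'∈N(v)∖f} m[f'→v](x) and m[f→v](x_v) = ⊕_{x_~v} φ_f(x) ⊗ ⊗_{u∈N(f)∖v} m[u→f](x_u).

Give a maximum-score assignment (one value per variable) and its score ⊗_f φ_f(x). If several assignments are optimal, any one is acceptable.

assignment: (rain=2, cld=2, wet=0); score = 23040

init: all messages = 𝟙 over 3 values
r1 m[φ0→rain] = [8, 7, 9]
r1 m[φ0→cld] = [9, 6, 8]
r1 m[φ1→rain] = [3, 8, 6]
r1 m[φ1→wet] = [5, 8, 6]
r1 m[φ2→cld] = [4, 1, 4]
r1 m[φ3→wet] = [8, 5, 6]
r1 m[φ4→cld] = [1, 8, 3]
r1 m[φ5→cld] = [4, 3, 6]
r1 m[rain→φ0] = [1, 1, 1]
r1 m[rain→φ1] = [1, 1, 1]
r1 m[cld→φ0] = [1, 1, 1]
r1 m[cld→φ2] = [1, 1, 1]
r1 m[cld→φ4] = [1, 1, 1]
r1 m[cld→φ5] = [1, 1, 1]
r1 m[wet→φ1] = [1, 1, 1]
r1 m[wet→φ3] = [1, 1, 1]
r2 m[φ0→rain] = [8, 7, 9]
r2 m[φ0→cld] = [9, 6, 8]
r2 m[φ1→rain] = [3, 8, 6]
r2 m[φ1→wet] = [5, 8, 6]
r2 m[φ2→cld] = [4, 1, 4]
r2 m[φ3→wet] = [8, 5, 6]
r2 m[φ4→cld] = [1, 8, 3]
r2 m[φ5→cld] = [4, 3, 6]
r2 m[rain→φ0] = [3, 8, 6]
r2 m[rain→φ1] = [8, 7, 9]
r2 m[cld→φ0] = [16, 24, 72]
r2 m[cld→φ2] = [36, 144, 144]
r2 m[cld→φ4] = [144, 18, 192]
r2 m[cld→φ5] = [36, 48, 96]
r2 m[wet→φ1] = [8, 5, 6]
r2 m[wet→φ3] = [5, 8, 6]
r3 m[φ0→rain] = [576, 144, 576]
r3 m[φ0→cld] = [56, 48, 48]
r3 m[φ1→rain] = [16, 40, 40]
r3 m[φ1→wet] = [45, 56, 54]
r3 m[φ2→cld] = [4, 1, 4]
r3 m[φ3→wet] = [8, 5, 6]
r3 m[φ4→cld] = [1, 8, 3]
r3 m[φ5→cld] = [4, 3, 6]
r3 m[rain→φ0] = [3, 8, 6]
r3 m[rain→φ1] = [8, 7, 9]
r3 m[cld→φ0] = [16, 24, 72]
r3 m[cld→φ2] = [36, 144, 144]
r3 m[cld→φ4] = [144, 18, 192]
r3 m[cld→φ5] = [36, 48, 96]
r3 m[wet→φ1] = [8, 5, 6]
r3 m[wet→φ3] = [5, 8, 6]
r4 m[φ0→rain] = [576, 144, 576]
r4 m[φ0→cld] = [56, 48, 48]
r4 m[φ1→rain] = [16, 40, 40]
r4 m[φ1→wet] = [45, 56, 54]
r4 m[φ2→cld] = [4, 1, 4]
r4 m[φ3→wet] = [8, 5, 6]
r4 m[φ4→cld] = [1, 8, 3]
r4 m[φ5→cld] = [4, 3, 6]
r4 m[rain→φ0] = [16, 40, 40]
r4 m[rain→φ1] = [576, 144, 576]
r4 m[cld→φ0] = [16, 24, 72]
r4 m[cld→φ2] = [224, 1152, 864]
r4 m[cld→φ4] = [896, 144, 1152]
r4 m[cld→φ5] = [224, 384, 576]
r4 m[wet→φ1] = [8, 5, 6]
r4 m[wet→φ3] = [45, 56, 54]
r5 m[φ0→rain] = [576, 144, 576]
r5 m[φ0→cld] = [360, 240, 320]
r5 m[φ1→rain] = [16, 40, 40]
r5 m[φ1→wet] = [2880, 2880, 3456]
r5 m[φ2→cld] = [4, 1, 4]
r5 m[φ3→wet] = [8, 5, 6]
r5 m[φ4→cld] = [1, 8, 3]
r5 m[φ5→cld] = [4, 3, 6]
r5 m[rain→φ0] = [16, 40, 40]
r5 m[rain→φ1] = [576, 144, 576]
r5 m[cld→φ0] = [16, 24, 72]
r5 m[cld→φ2] = [224, 1152, 864]
r5 m[cld→φ4] = [896, 144, 1152]
r5 m[cld→φ5] = [224, 384, 576]
r5 m[wet→φ1] = [8, 5, 6]
r5 m[wet→φ3] = [45, 56, 54]
r6 m[φ0→rain] = [576, 144, 576]
r6 m[φ0→cld] = [360, 240, 320]
r6 m[φ1→rain] = [16, 40, 40]
r6 m[φ1→wet] = [2880, 2880, 3456]
r6 m[φ2→cld] = [4, 1, 4]
r6 m[φ3→wet] = [8, 5, 6]
r6 m[φ4→cld] = [1, 8, 3]
r6 m[φ5→cld] = [4, 3, 6]
r6 m[rain→φ0] = [16, 40, 40]
r6 m[rain→φ1] = [576, 144, 576]
r6 m[cld→φ0] = [16, 24, 72]
r6 m[cld→φ2] = [1440, 5760, 5760]
r6 m[cld→φ4] = [5760, 720, 7680]
r6 m[cld→φ5] = [1440, 1920, 3840]
r6 m[wet→φ1] = [8, 5, 6]
r6 m[wet→φ3] = [2880, 2880, 3456]
r7 m[φ0→rain] = [576, 144, 576]
r7 m[φ0→cld] = [360, 240, 320]
r7 m[φ1→rain] = [16, 40, 40]
r7 m[φ1→wet] = [2880, 2880, 3456]
r7 m[φ2→cld] = [4, 1, 4]
r7 m[φ3→wet] = [8, 5, 6]
r7 m[φ4→cld] = [1, 8, 3]
r7 m[φ5→cld] = [4, 3, 6]
r7 m[rain→φ0] = [16, 40, 40]
r7 m[rain→φ1] = [576, 144, 576]
r7 m[cld→φ0] = [16, 24, 72]
r7 m[cld→φ2] = [1440, 5760, 5760]
r7 m[cld→φ4] = [5760, 720, 7680]
r7 m[cld→φ5] = [1440, 1920, 3840]
r7 m[wet→φ1] = [8, 5, 6]
r7 m[wet→φ3] = [2880, 2880, 3456]
fixed point reached at round 7
traceback from rain: (rain=2, cld=2, wet=0), score=23040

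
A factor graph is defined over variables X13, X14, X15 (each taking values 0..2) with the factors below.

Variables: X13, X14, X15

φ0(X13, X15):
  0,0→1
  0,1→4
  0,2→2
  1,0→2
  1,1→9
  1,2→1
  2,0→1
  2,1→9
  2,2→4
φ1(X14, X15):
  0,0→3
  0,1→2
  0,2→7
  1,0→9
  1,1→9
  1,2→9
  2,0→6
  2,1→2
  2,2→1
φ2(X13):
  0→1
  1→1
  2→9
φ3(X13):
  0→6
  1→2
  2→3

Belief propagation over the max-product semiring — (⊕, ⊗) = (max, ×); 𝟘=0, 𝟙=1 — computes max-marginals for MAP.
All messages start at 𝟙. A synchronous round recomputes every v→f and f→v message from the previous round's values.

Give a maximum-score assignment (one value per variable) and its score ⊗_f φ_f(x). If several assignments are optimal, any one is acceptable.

assignment: (X13=2, X14=1, X15=1); score = 2187

init: all messages = 𝟙 over 3 values
r1 m[φ0→X13] = [4, 9, 9]
r1 m[φ0→X15] = [2, 9, 4]
r1 m[φ1→X14] = [7, 9, 6]
r1 m[φ1→X15] = [9, 9, 9]
r1 m[φ2→X13] = [1, 1, 9]
r1 m[φ3→X13] = [6, 2, 3]
r1 m[X13→φ0] = [1, 1, 1]
r1 m[X13→φ2] = [1, 1, 1]
r1 m[X13→φ3] = [1, 1, 1]
r1 m[X14→φ1] = [1, 1, 1]
r1 m[X15→φ0] = [1, 1, 1]
r1 m[X15→φ1] = [1, 1, 1]
r2 m[φ0→X13] = [4, 9, 9]
r2 m[φ0→X15] = [2, 9, 4]
r2 m[φ1→X14] = [7, 9, 6]
r2 m[φ1→X15] = [9, 9, 9]
r2 m[φ2→X13] = [1, 1, 9]
r2 m[φ3→X13] = [6, 2, 3]
r2 m[X13→φ0] = [6, 2, 27]
r2 m[X13→φ2] = [24, 18, 27]
r2 m[X13→φ3] = [4, 9, 81]
r2 m[X14→φ1] = [1, 1, 1]
r2 m[X15→φ0] = [9, 9, 9]
r2 m[X15→φ1] = [2, 9, 4]
r3 m[φ0→X13] = [36, 81, 81]
r3 m[φ0→X15] = [27, 243, 108]
r3 m[φ1→X14] = [28, 81, 18]
r3 m[φ1→X15] = [9, 9, 9]
r3 m[φ2→X13] = [1, 1, 9]
r3 m[φ3→X13] = [6, 2, 3]
r3 m[X13→φ0] = [6, 2, 27]
r3 m[X13→φ2] = [24, 18, 27]
r3 m[X13→φ3] = [4, 9, 81]
r3 m[X14→φ1] = [1, 1, 1]
r3 m[X15→φ0] = [9, 9, 9]
r3 m[X15→φ1] = [2, 9, 4]
r4 m[φ0→X13] = [36, 81, 81]
r4 m[φ0→X15] = [27, 243, 108]
r4 m[φ1→X14] = [28, 81, 18]
r4 m[φ1→X15] = [9, 9, 9]
r4 m[φ2→X13] = [1, 1, 9]
r4 m[φ3→X13] = [6, 2, 3]
r4 m[X13→φ0] = [6, 2, 27]
r4 m[X13→φ2] = [216, 162, 243]
r4 m[X13→φ3] = [36, 81, 729]
r4 m[X14→φ1] = [1, 1, 1]
r4 m[X15→φ0] = [9, 9, 9]
r4 m[X15→φ1] = [27, 243, 108]
r5 m[φ0→X13] = [36, 81, 81]
r5 m[φ0→X15] = [27, 243, 108]
r5 m[φ1→X14] = [756, 2187, 486]
r5 m[φ1→X15] = [9, 9, 9]
r5 m[φ2→X13] = [1, 1, 9]
r5 m[φ3→X13] = [6, 2, 3]
r5 m[X13→φ0] = [6, 2, 27]
r5 m[X13→φ2] = [216, 162, 243]
r5 m[X13→φ3] = [36, 81, 729]
r5 m[X14→φ1] = [1, 1, 1]
r5 m[X15→φ0] = [9, 9, 9]
r5 m[X15→φ1] = [27, 243, 108]
r6 m[φ0→X13] = [36, 81, 81]
r6 m[φ0→X15] = [27, 243, 108]
r6 m[φ1→X14] = [756, 2187, 486]
r6 m[φ1→X15] = [9, 9, 9]
r6 m[φ2→X13] = [1, 1, 9]
r6 m[φ3→X13] = [6, 2, 3]
r6 m[X13→φ0] = [6, 2, 27]
r6 m[X13→φ2] = [216, 162, 243]
r6 m[X13→φ3] = [36, 81, 729]
r6 m[X14→φ1] = [1, 1, 1]
r6 m[X15→φ0] = [9, 9, 9]
r6 m[X15→φ1] = [27, 243, 108]
fixed point reached at round 6
traceback from X13: (X13=2, X14=1, X15=1), score=2187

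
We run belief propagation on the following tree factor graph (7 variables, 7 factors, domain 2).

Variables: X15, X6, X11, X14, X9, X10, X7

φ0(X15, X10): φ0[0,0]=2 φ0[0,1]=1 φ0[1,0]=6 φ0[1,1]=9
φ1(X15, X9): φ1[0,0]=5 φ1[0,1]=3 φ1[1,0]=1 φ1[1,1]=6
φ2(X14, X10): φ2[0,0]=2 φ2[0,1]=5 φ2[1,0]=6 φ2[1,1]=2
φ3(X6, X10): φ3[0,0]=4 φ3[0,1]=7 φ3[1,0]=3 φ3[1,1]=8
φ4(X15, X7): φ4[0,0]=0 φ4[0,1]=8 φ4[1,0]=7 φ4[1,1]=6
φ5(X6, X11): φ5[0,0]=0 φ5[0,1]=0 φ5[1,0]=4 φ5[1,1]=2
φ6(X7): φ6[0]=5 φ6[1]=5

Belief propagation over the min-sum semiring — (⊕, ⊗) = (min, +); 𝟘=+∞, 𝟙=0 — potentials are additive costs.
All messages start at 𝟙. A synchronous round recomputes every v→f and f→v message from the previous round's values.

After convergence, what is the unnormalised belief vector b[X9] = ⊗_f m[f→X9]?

b[X9] = [18, 16]

init: all messages = 𝟙 over 2 values
r1 m[φ0→X15] = [1, 6]
r1 m[φ0→X10] = [2, 1]
r1 m[φ1→X15] = [3, 1]
r1 m[φ1→X9] = [1, 3]
r1 m[φ2→X14] = [2, 2]
r1 m[φ2→X10] = [2, 2]
r1 m[φ3→X6] = [4, 3]
r1 m[φ3→X10] = [3, 7]
r1 m[φ4→X15] = [0, 6]
r1 m[φ4→X7] = [0, 6]
r1 m[φ5→X6] = [0, 2]
r1 m[φ5→X11] = [0, 0]
r1 m[φ6→X7] = [5, 5]
r1 m[X15→φ0] = [0, 0]
r1 m[X15→φ1] = [0, 0]
r1 m[X15→φ4] = [0, 0]
r1 m[X6→φ3] = [0, 0]
r1 m[X6→φ5] = [0, 0]
r1 m[X11→φ5] = [0, 0]
r1 m[X14→φ2] = [0, 0]
r1 m[X9→φ1] = [0, 0]
r1 m[X10→φ0] = [0, 0]
r1 m[X10→φ2] = [0, 0]
r1 m[X10→φ3] = [0, 0]
r1 m[X7→φ4] = [0, 0]
r1 m[X7→φ6] = [0, 0]
r2 m[φ0→X15] = [1, 6]
r2 m[φ0→X10] = [2, 1]
r2 m[φ1→X15] = [3, 1]
r2 m[φ1→X9] = [1, 3]
r2 m[φ2→X14] = [2, 2]
r2 m[φ2→X10] = [2, 2]
r2 m[φ3→X6] = [4, 3]
r2 m[φ3→X10] = [3, 7]
r2 m[φ4→X15] = [0, 6]
r2 m[φ4→X7] = [0, 6]
r2 m[φ5→X6] = [0, 2]
r2 m[φ5→X11] = [0, 0]
r2 m[φ6→X7] = [5, 5]
r2 m[X15→φ0] = [3, 7]
r2 m[X15→φ1] = [1, 12]
r2 m[X15→φ4] = [4, 7]
r2 m[X6→φ3] = [0, 2]
r2 m[X6→φ5] = [4, 3]
r2 m[X11→φ5] = [0, 0]
r2 m[X14→φ2] = [0, 0]
r2 m[X9→φ1] = [0, 0]
r2 m[X10→φ0] = [5, 9]
r2 m[X10→φ2] = [5, 8]
r2 m[X10→φ3] = [4, 3]
r2 m[X7→φ4] = [5, 5]
r2 m[X7→φ6] = [0, 6]
r3 m[φ0→X15] = [7, 11]
r3 m[φ0→X10] = [5, 4]
r3 m[φ1→X15] = [3, 1]
r3 m[φ1→X9] = [6, 4]
r3 m[φ2→X14] = [7, 10]
r3 m[φ2→X10] = [2, 2]
r3 m[φ3→X6] = [8, 7]
r3 m[φ3→X10] = [4, 7]
r3 m[φ4→X15] = [5, 11]
r3 m[φ4→X7] = [4, 12]
r3 m[φ5→X6] = [0, 2]
r3 m[φ5→X11] = [4, 4]
r3 m[φ6→X7] = [5, 5]
r3 m[X15→φ0] = [3, 7]
r3 m[X15→φ1] = [1, 12]
r3 m[X15→φ4] = [4, 7]
r3 m[X6→φ3] = [0, 2]
r3 m[X6→φ5] = [4, 3]
r3 m[X11→φ5] = [0, 0]
r3 m[X14→φ2] = [0, 0]
r3 m[X9→φ1] = [0, 0]
r3 m[X10→φ0] = [5, 9]
r3 m[X10→φ2] = [5, 8]
r3 m[X10→φ3] = [4, 3]
r3 m[X7→φ4] = [5, 5]
r3 m[X7→φ6] = [0, 6]
r4 m[φ0→X15] = [7, 11]
r4 m[φ0→X10] = [5, 4]
r4 m[φ1→X15] = [3, 1]
r4 m[φ1→X9] = [6, 4]
r4 m[φ2→X14] = [7, 10]
r4 m[φ2→X10] = [2, 2]
r4 m[φ3→X6] = [8, 7]
r4 m[φ3→X10] = [4, 7]
r4 m[φ4→X15] = [5, 11]
r4 m[φ4→X7] = [4, 12]
r4 m[φ5→X6] = [0, 2]
r4 m[φ5→X11] = [4, 4]
r4 m[φ6→X7] = [5, 5]
r4 m[X15→φ0] = [8, 12]
r4 m[X15→φ1] = [12, 22]
r4 m[X15→φ4] = [10, 12]
r4 m[X6→φ3] = [0, 2]
r4 m[X6→φ5] = [8, 7]
r4 m[X11→φ5] = [0, 0]
r4 m[X14→φ2] = [0, 0]
r4 m[X9→φ1] = [0, 0]
r4 m[X10→φ0] = [6, 9]
r4 m[X10→φ2] = [9, 11]
r4 m[X10→φ3] = [7, 6]
r4 m[X7→φ4] = [5, 5]
r4 m[X7→φ6] = [4, 12]
r5 m[φ0→X15] = [8, 12]
r5 m[φ0→X10] = [10, 9]
r5 m[φ1→X15] = [3, 1]
r5 m[φ1→X9] = [17, 15]
r5 m[φ2→X14] = [11, 13]
r5 m[φ2→X10] = [2, 2]
r5 m[φ3→X6] = [11, 10]
r5 m[φ3→X10] = [4, 7]
r5 m[φ4→X15] = [5, 11]
r5 m[φ4→X7] = [10, 18]
r5 m[φ5→X6] = [0, 2]
r5 m[φ5→X11] = [8, 8]
r5 m[φ6→X7] = [5, 5]
r5 m[X15→φ0] = [8, 12]
r5 m[X15→φ1] = [12, 22]
r5 m[X15→φ4] = [10, 12]
r5 m[X6→φ3] = [0, 2]
r5 m[X6→φ5] = [8, 7]
r5 m[X11→φ5] = [0, 0]
r5 m[X14→φ2] = [0, 0]
r5 m[X9→φ1] = [0, 0]
r5 m[X10→φ0] = [6, 9]
r5 m[X10→φ2] = [9, 11]
r5 m[X10→φ3] = [7, 6]
r5 m[X7→φ4] = [5, 5]
r5 m[X7→φ6] = [4, 12]
r6 m[φ0→X15] = [8, 12]
r6 m[φ0→X10] = [10, 9]
r6 m[φ1→X15] = [3, 1]
r6 m[φ1→X9] = [17, 15]
r6 m[φ2→X14] = [11, 13]
r6 m[φ2→X10] = [2, 2]
r6 m[φ3→X6] = [11, 10]
r6 m[φ3→X10] = [4, 7]
r6 m[φ4→X15] = [5, 11]
r6 m[φ4→X7] = [10, 18]
r6 m[φ5→X6] = [0, 2]
r6 m[φ5→X11] = [8, 8]
r6 m[φ6→X7] = [5, 5]
r6 m[X15→φ0] = [8, 12]
r6 m[X15→φ1] = [13, 23]
r6 m[X15→φ4] = [11, 13]
r6 m[X6→φ3] = [0, 2]
r6 m[X6→φ5] = [11, 10]
r6 m[X11→φ5] = [0, 0]
r6 m[X14→φ2] = [0, 0]
r6 m[X9→φ1] = [0, 0]
r6 m[X10→φ0] = [6, 9]
r6 m[X10→φ2] = [14, 16]
r6 m[X10→φ3] = [12, 11]
r6 m[X7→φ4] = [5, 5]
r6 m[X7→φ6] = [10, 18]
r7 m[φ0→X15] = [8, 12]
r7 m[φ0→X10] = [10, 9]
r7 m[φ1→X15] = [3, 1]
r7 m[φ1→X9] = [18, 16]
r7 m[φ2→X14] = [16, 18]
r7 m[φ2→X10] = [2, 2]
r7 m[φ3→X6] = [16, 15]
r7 m[φ3→X10] = [4, 7]
r7 m[φ4→X15] = [5, 11]
r7 m[φ4→X7] = [11, 19]
r7 m[φ5→X6] = [0, 2]
r7 m[φ5→X11] = [11, 11]
r7 m[φ6→X7] = [5, 5]
r7 m[X15→φ0] = [8, 12]
r7 m[X15→φ1] = [13, 23]
r7 m[X15→φ4] = [11, 13]
r7 m[X6→φ3] = [0, 2]
r7 m[X6→φ5] = [11, 10]
r7 m[X11→φ5] = [0, 0]
r7 m[X14→φ2] = [0, 0]
r7 m[X9→φ1] = [0, 0]
r7 m[X10→φ0] = [6, 9]
r7 m[X10→φ2] = [14, 16]
r7 m[X10→φ3] = [12, 11]
r7 m[X7→φ4] = [5, 5]
r7 m[X7→φ6] = [10, 18]
r8 m[φ0→X15] = [8, 12]
r8 m[φ0→X10] = [10, 9]
r8 m[φ1→X15] = [3, 1]
r8 m[φ1→X9] = [18, 16]
r8 m[φ2→X14] = [16, 18]
r8 m[φ2→X10] = [2, 2]
r8 m[φ3→X6] = [16, 15]
r8 m[φ3→X10] = [4, 7]
r8 m[φ4→X15] = [5, 11]
r8 m[φ4→X7] = [11, 19]
r8 m[φ5→X6] = [0, 2]
r8 m[φ5→X11] = [11, 11]
r8 m[φ6→X7] = [5, 5]
r8 m[X15→φ0] = [8, 12]
r8 m[X15→φ1] = [13, 23]
r8 m[X15→φ4] = [11, 13]
r8 m[X6→φ3] = [0, 2]
r8 m[X6→φ5] = [16, 15]
r8 m[X11→φ5] = [0, 0]
r8 m[X14→φ2] = [0, 0]
r8 m[X9→φ1] = [0, 0]
r8 m[X10→φ0] = [6, 9]
r8 m[X10→φ2] = [14, 16]
r8 m[X10→φ3] = [12, 11]
r8 m[X7→φ4] = [5, 5]
r8 m[X7→φ6] = [11, 19]
r9 m[φ0→X15] = [8, 12]
r9 m[φ0→X10] = [10, 9]
r9 m[φ1→X15] = [3, 1]
r9 m[φ1→X9] = [18, 16]
r9 m[φ2→X14] = [16, 18]
r9 m[φ2→X10] = [2, 2]
r9 m[φ3→X6] = [16, 15]
r9 m[φ3→X10] = [4, 7]
r9 m[φ4→X15] = [5, 11]
r9 m[φ4→X7] = [11, 19]
r9 m[φ5→X6] = [0, 2]
r9 m[φ5→X11] = [16, 16]
r9 m[φ6→X7] = [5, 5]
r9 m[X15→φ0] = [8, 12]
r9 m[X15→φ1] = [13, 23]
r9 m[X15→φ4] = [11, 13]
r9 m[X6→φ3] = [0, 2]
r9 m[X6→φ5] = [16, 15]
r9 m[X11→φ5] = [0, 0]
r9 m[X14→φ2] = [0, 0]
r9 m[X9→φ1] = [0, 0]
r9 m[X10→φ0] = [6, 9]
r9 m[X10→φ2] = [14, 16]
r9 m[X10→φ3] = [12, 11]
r9 m[X7→φ4] = [5, 5]
r9 m[X7→φ6] = [11, 19]
r10 m[φ0→X15] = [8, 12]
r10 m[φ0→X10] = [10, 9]
r10 m[φ1→X15] = [3, 1]
r10 m[φ1→X9] = [18, 16]
r10 m[φ2→X14] = [16, 18]
r10 m[φ2→X10] = [2, 2]
r10 m[φ3→X6] = [16, 15]
r10 m[φ3→X10] = [4, 7]
r10 m[φ4→X15] = [5, 11]
r10 m[φ4→X7] = [11, 19]
r10 m[φ5→X6] = [0, 2]
r10 m[φ5→X11] = [16, 16]
r10 m[φ6→X7] = [5, 5]
r10 m[X15→φ0] = [8, 12]
r10 m[X15→φ1] = [13, 23]
r10 m[X15→φ4] = [11, 13]
r10 m[X6→φ3] = [0, 2]
r10 m[X6→φ5] = [16, 15]
r10 m[X11→φ5] = [0, 0]
r10 m[X14→φ2] = [0, 0]
r10 m[X9→φ1] = [0, 0]
r10 m[X10→φ0] = [6, 9]
r10 m[X10→φ2] = [14, 16]
r10 m[X10→φ3] = [12, 11]
r10 m[X7→φ4] = [5, 5]
r10 m[X7→φ6] = [11, 19]
fixed point reached at round 10
b[X9] = ⊗ incoming = [18, 16]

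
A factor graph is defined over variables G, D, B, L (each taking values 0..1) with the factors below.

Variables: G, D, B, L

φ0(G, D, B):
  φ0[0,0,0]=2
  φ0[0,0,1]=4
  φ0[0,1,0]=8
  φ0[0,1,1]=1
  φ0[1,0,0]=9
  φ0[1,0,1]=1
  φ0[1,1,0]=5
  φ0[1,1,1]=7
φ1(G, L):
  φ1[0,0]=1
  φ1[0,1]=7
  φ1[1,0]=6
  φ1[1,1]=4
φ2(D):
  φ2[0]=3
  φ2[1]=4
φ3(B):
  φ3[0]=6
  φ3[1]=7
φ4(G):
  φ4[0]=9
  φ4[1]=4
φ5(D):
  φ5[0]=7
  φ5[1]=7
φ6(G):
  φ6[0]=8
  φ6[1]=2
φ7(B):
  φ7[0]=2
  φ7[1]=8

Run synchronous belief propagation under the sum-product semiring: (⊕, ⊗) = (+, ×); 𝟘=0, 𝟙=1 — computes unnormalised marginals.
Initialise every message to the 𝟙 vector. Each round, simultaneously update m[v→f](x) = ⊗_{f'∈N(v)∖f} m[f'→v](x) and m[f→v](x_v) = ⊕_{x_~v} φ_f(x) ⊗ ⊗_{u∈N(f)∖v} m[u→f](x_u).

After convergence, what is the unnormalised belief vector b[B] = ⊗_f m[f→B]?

b[B] = [2154432, 4584832]

init: all messages = 𝟙 over 2 values
r1 m[φ0→G] = [15, 22]
r1 m[φ0→D] = [16, 21]
r1 m[φ0→B] = [24, 13]
r1 m[φ1→G] = [8, 10]
r1 m[φ1→L] = [7, 11]
r1 m[φ2→D] = [3, 4]
r1 m[φ3→B] = [6, 7]
r1 m[φ4→G] = [9, 4]
r1 m[φ5→D] = [7, 7]
r1 m[φ6→G] = [8, 2]
r1 m[φ7→B] = [2, 8]
r1 m[G→φ0] = [1, 1]
r1 m[G→φ1] = [1, 1]
r1 m[G→φ4] = [1, 1]
r1 m[G→φ6] = [1, 1]
r1 m[D→φ0] = [1, 1]
r1 m[D→φ2] = [1, 1]
r1 m[D→φ5] = [1, 1]
r1 m[B→φ0] = [1, 1]
r1 m[B→φ3] = [1, 1]
r1 m[B→φ7] = [1, 1]
r1 m[L→φ1] = [1, 1]
r2 m[φ0→G] = [15, 22]
r2 m[φ0→D] = [16, 21]
r2 m[φ0→B] = [24, 13]
r2 m[φ1→G] = [8, 10]
r2 m[φ1→L] = [7, 11]
r2 m[φ2→D] = [3, 4]
r2 m[φ3→B] = [6, 7]
r2 m[φ4→G] = [9, 4]
r2 m[φ5→D] = [7, 7]
r2 m[φ6→G] = [8, 2]
r2 m[φ7→B] = [2, 8]
r2 m[G→φ0] = [576, 80]
r2 m[G→φ1] = [1080, 176]
r2 m[G→φ4] = [960, 440]
r2 m[G→φ6] = [1080, 880]
r2 m[D→φ0] = [21, 28]
r2 m[D→φ2] = [112, 147]
r2 m[D→φ5] = [48, 84]
r2 m[B→φ0] = [12, 56]
r2 m[B→φ3] = [48, 104]
r2 m[B→φ7] = [144, 91]
r2 m[L→φ1] = [1, 1]
r3 m[φ0→G] = [9464, 16100]
r3 m[φ0→D] = [155968, 123712]
r3 m[φ0→B] = [179536, 81872]
r3 m[φ1→G] = [8, 10]
r3 m[φ1→L] = [2136, 8264]
r3 m[φ2→D] = [3, 4]
r3 m[φ3→B] = [6, 7]
r3 m[φ4→G] = [9, 4]
r3 m[φ5→D] = [7, 7]
r3 m[φ6→G] = [8, 2]
r3 m[φ7→B] = [2, 8]
r3 m[G→φ0] = [576, 80]
r3 m[G→φ1] = [1080, 176]
r3 m[G→φ4] = [960, 440]
r3 m[G→φ6] = [1080, 880]
r3 m[D→φ0] = [21, 28]
r3 m[D→φ2] = [112, 147]
r3 m[D→φ5] = [48, 84]
r3 m[B→φ0] = [12, 56]
r3 m[B→φ3] = [48, 104]
r3 m[B→φ7] = [144, 91]
r3 m[L→φ1] = [1, 1]
r4 m[φ0→G] = [9464, 16100]
r4 m[φ0→D] = [155968, 123712]
r4 m[φ0→B] = [179536, 81872]
r4 m[φ1→G] = [8, 10]
r4 m[φ1→L] = [2136, 8264]
r4 m[φ2→D] = [3, 4]
r4 m[φ3→B] = [6, 7]
r4 m[φ4→G] = [9, 4]
r4 m[φ5→D] = [7, 7]
r4 m[φ6→G] = [8, 2]
r4 m[φ7→B] = [2, 8]
r4 m[G→φ0] = [576, 80]
r4 m[G→φ1] = [681408, 128800]
r4 m[G→φ4] = [605696, 322000]
r4 m[G→φ6] = [681408, 644000]
r4 m[D→φ0] = [21, 28]
r4 m[D→φ2] = [1091776, 865984]
r4 m[D→φ5] = [467904, 494848]
r4 m[B→φ0] = [12, 56]
r4 m[B→φ3] = [359072, 654976]
r4 m[B→φ7] = [1077216, 573104]
r4 m[L→φ1] = [1, 1]
r5 m[φ0→G] = [9464, 16100]
r5 m[φ0→D] = [155968, 123712]
r5 m[φ0→B] = [179536, 81872]
r5 m[φ1→G] = [8, 10]
r5 m[φ1→L] = [1454208, 5285056]
r5 m[φ2→D] = [3, 4]
r5 m[φ3→B] = [6, 7]
r5 m[φ4→G] = [9, 4]
r5 m[φ5→D] = [7, 7]
r5 m[φ6→G] = [8, 2]
r5 m[φ7→B] = [2, 8]
r5 m[G→φ0] = [576, 80]
r5 m[G→φ1] = [681408, 128800]
r5 m[G→φ4] = [605696, 322000]
r5 m[G→φ6] = [681408, 644000]
r5 m[D→φ0] = [21, 28]
r5 m[D→φ2] = [1091776, 865984]
r5 m[D→φ5] = [467904, 494848]
r5 m[B→φ0] = [12, 56]
r5 m[B→φ3] = [359072, 654976]
r5 m[B→φ7] = [1077216, 573104]
r5 m[L→φ1] = [1, 1]
r6 m[φ0→G] = [9464, 16100]
r6 m[φ0→D] = [155968, 123712]
r6 m[φ0→B] = [179536, 81872]
r6 m[φ1→G] = [8, 10]
r6 m[φ1→L] = [1454208, 5285056]
r6 m[φ2→D] = [3, 4]
r6 m[φ3→B] = [6, 7]
r6 m[φ4→G] = [9, 4]
r6 m[φ5→D] = [7, 7]
r6 m[φ6→G] = [8, 2]
r6 m[φ7→B] = [2, 8]
r6 m[G→φ0] = [576, 80]
r6 m[G→φ1] = [681408, 128800]
r6 m[G→φ4] = [605696, 322000]
r6 m[G→φ6] = [681408, 644000]
r6 m[D→φ0] = [21, 28]
r6 m[D→φ2] = [1091776, 865984]
r6 m[D→φ5] = [467904, 494848]
r6 m[B→φ0] = [12, 56]
r6 m[B→φ3] = [359072, 654976]
r6 m[B→φ7] = [1077216, 573104]
r6 m[L→φ1] = [1, 1]
fixed point reached at round 6
b[B] = ⊗ incoming = [2154432, 4584832]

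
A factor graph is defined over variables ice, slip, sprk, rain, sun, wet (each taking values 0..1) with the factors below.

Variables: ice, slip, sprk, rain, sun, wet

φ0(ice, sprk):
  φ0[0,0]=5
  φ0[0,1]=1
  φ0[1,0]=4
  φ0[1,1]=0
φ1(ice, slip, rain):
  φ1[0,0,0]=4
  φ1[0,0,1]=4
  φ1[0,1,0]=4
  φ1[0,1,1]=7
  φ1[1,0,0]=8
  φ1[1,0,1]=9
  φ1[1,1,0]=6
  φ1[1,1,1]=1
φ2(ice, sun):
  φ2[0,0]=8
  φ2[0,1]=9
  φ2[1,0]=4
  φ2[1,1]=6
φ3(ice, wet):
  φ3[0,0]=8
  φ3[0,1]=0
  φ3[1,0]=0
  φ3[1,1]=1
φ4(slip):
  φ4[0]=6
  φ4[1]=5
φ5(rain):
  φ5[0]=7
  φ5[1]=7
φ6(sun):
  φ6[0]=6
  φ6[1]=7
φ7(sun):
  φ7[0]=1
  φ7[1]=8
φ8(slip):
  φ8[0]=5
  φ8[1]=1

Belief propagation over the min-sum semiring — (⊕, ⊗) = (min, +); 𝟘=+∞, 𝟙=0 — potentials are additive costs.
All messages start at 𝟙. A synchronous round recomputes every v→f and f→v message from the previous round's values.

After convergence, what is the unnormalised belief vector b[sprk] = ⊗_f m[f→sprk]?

b[sprk] = [29, 25]

init: all messages = 𝟙 over 2 values
r1 m[φ0→ice] = [1, 0]
r1 m[φ0→sprk] = [4, 0]
r1 m[φ1→ice] = [4, 1]
r1 m[φ1→slip] = [4, 1]
r1 m[φ1→rain] = [4, 1]
r1 m[φ2→ice] = [8, 4]
r1 m[φ2→sun] = [4, 6]
r1 m[φ3→ice] = [0, 0]
r1 m[φ3→wet] = [0, 0]
r1 m[φ4→slip] = [6, 5]
r1 m[φ5→rain] = [7, 7]
r1 m[φ6→sun] = [6, 7]
r1 m[φ7→sun] = [1, 8]
r1 m[φ8→slip] = [5, 1]
r1 m[ice→φ0] = [0, 0]
r1 m[ice→φ1] = [0, 0]
r1 m[ice→φ2] = [0, 0]
r1 m[ice→φ3] = [0, 0]
r1 m[slip→φ1] = [0, 0]
r1 m[slip→φ4] = [0, 0]
r1 m[slip→φ8] = [0, 0]
r1 m[sprk→φ0] = [0, 0]
r1 m[rain→φ1] = [0, 0]
r1 m[rain→φ5] = [0, 0]
r1 m[sun→φ2] = [0, 0]
r1 m[sun→φ6] = [0, 0]
r1 m[sun→φ7] = [0, 0]
r1 m[wet→φ3] = [0, 0]
r2 m[φ0→ice] = [1, 0]
r2 m[φ0→sprk] = [4, 0]
r2 m[φ1→ice] = [4, 1]
r2 m[φ1→slip] = [4, 1]
r2 m[φ1→rain] = [4, 1]
r2 m[φ2→ice] = [8, 4]
r2 m[φ2→sun] = [4, 6]
r2 m[φ3→ice] = [0, 0]
r2 m[φ3→wet] = [0, 0]
r2 m[φ4→slip] = [6, 5]
r2 m[φ5→rain] = [7, 7]
r2 m[φ6→sun] = [6, 7]
r2 m[φ7→sun] = [1, 8]
r2 m[φ8→slip] = [5, 1]
r2 m[ice→φ0] = [12, 5]
r2 m[ice→φ1] = [9, 4]
r2 m[ice→φ2] = [5, 1]
r2 m[ice→φ3] = [13, 5]
r2 m[slip→φ1] = [11, 6]
r2 m[slip→φ4] = [9, 2]
r2 m[slip→φ8] = [10, 6]
r2 m[sprk→φ0] = [0, 0]
r2 m[rain→φ1] = [7, 7]
r2 m[rain→φ5] = [4, 1]
r2 m[sun→φ2] = [7, 15]
r2 m[sun→φ6] = [5, 14]
r2 m[sun→φ7] = [10, 13]
r2 m[wet→φ3] = [0, 0]
r3 m[φ0→ice] = [1, 0]
r3 m[φ0→sprk] = [9, 5]
r3 m[φ1→ice] = [17, 14]
r3 m[φ1→slip] = [19, 12]
r3 m[φ1→rain] = [16, 11]
r3 m[φ2→ice] = [15, 11]
r3 m[φ2→sun] = [5, 7]
r3 m[φ3→ice] = [0, 0]
r3 m[φ3→wet] = [5, 6]
r3 m[φ4→slip] = [6, 5]
r3 m[φ5→rain] = [7, 7]
r3 m[φ6→sun] = [6, 7]
r3 m[φ7→sun] = [1, 8]
r3 m[φ8→slip] = [5, 1]
r3 m[ice→φ0] = [12, 5]
r3 m[ice→φ1] = [9, 4]
r3 m[ice→φ2] = [5, 1]
r3 m[ice→φ3] = [13, 5]
r3 m[slip→φ1] = [11, 6]
r3 m[slip→φ4] = [9, 2]
r3 m[slip→φ8] = [10, 6]
r3 m[sprk→φ0] = [0, 0]
r3 m[rain→φ1] = [7, 7]
r3 m[rain→φ5] = [4, 1]
r3 m[sun→φ2] = [7, 15]
r3 m[sun→φ6] = [5, 14]
r3 m[sun→φ7] = [10, 13]
r3 m[wet→φ3] = [0, 0]
r4 m[φ0→ice] = [1, 0]
r4 m[φ0→sprk] = [9, 5]
r4 m[φ1→ice] = [17, 14]
r4 m[φ1→slip] = [19, 12]
r4 m[φ1→rain] = [16, 11]
r4 m[φ2→ice] = [15, 11]
r4 m[φ2→sun] = [5, 7]
r4 m[φ3→ice] = [0, 0]
r4 m[φ3→wet] = [5, 6]
r4 m[φ4→slip] = [6, 5]
r4 m[φ5→rain] = [7, 7]
r4 m[φ6→sun] = [6, 7]
r4 m[φ7→sun] = [1, 8]
r4 m[φ8→slip] = [5, 1]
r4 m[ice→φ0] = [32, 25]
r4 m[ice→φ1] = [16, 11]
r4 m[ice→φ2] = [18, 14]
r4 m[ice→φ3] = [33, 25]
r4 m[slip→φ1] = [11, 6]
r4 m[slip→φ4] = [24, 13]
r4 m[slip→φ8] = [25, 17]
r4 m[sprk→φ0] = [0, 0]
r4 m[rain→φ1] = [7, 7]
r4 m[rain→φ5] = [16, 11]
r4 m[sun→φ2] = [7, 15]
r4 m[sun→φ6] = [6, 15]
r4 m[sun→φ7] = [11, 14]
r4 m[wet→φ3] = [0, 0]
r5 m[φ0→ice] = [1, 0]
r5 m[φ0→sprk] = [29, 25]
r5 m[φ1→ice] = [17, 14]
r5 m[φ1→slip] = [26, 19]
r5 m[φ1→rain] = [23, 18]
r5 m[φ2→ice] = [15, 11]
r5 m[φ2→sun] = [18, 20]
r5 m[φ3→ice] = [0, 0]
r5 m[φ3→wet] = [25, 26]
r5 m[φ4→slip] = [6, 5]
r5 m[φ5→rain] = [7, 7]
r5 m[φ6→sun] = [6, 7]
r5 m[φ7→sun] = [1, 8]
r5 m[φ8→slip] = [5, 1]
r5 m[ice→φ0] = [32, 25]
r5 m[ice→φ1] = [16, 11]
r5 m[ice→φ2] = [18, 14]
r5 m[ice→φ3] = [33, 25]
r5 m[slip→φ1] = [11, 6]
r5 m[slip→φ4] = [24, 13]
r5 m[slip→φ8] = [25, 17]
r5 m[sprk→φ0] = [0, 0]
r5 m[rain→φ1] = [7, 7]
r5 m[rain→φ5] = [16, 11]
r5 m[sun→φ2] = [7, 15]
r5 m[sun→φ6] = [6, 15]
r5 m[sun→φ7] = [11, 14]
r5 m[wet→φ3] = [0, 0]
r6 m[φ0→ice] = [1, 0]
r6 m[φ0→sprk] = [29, 25]
r6 m[φ1→ice] = [17, 14]
r6 m[φ1→slip] = [26, 19]
r6 m[φ1→rain] = [23, 18]
r6 m[φ2→ice] = [15, 11]
r6 m[φ2→sun] = [18, 20]
r6 m[φ3→ice] = [0, 0]
r6 m[φ3→wet] = [25, 26]
r6 m[φ4→slip] = [6, 5]
r6 m[φ5→rain] = [7, 7]
r6 m[φ6→sun] = [6, 7]
r6 m[φ7→sun] = [1, 8]
r6 m[φ8→slip] = [5, 1]
r6 m[ice→φ0] = [32, 25]
r6 m[ice→φ1] = [16, 11]
r6 m[ice→φ2] = [18, 14]
r6 m[ice→φ3] = [33, 25]
r6 m[slip→φ1] = [11, 6]
r6 m[slip→φ4] = [31, 20]
r6 m[slip→φ8] = [32, 24]
r6 m[sprk→φ0] = [0, 0]
r6 m[rain→φ1] = [7, 7]
r6 m[rain→φ5] = [23, 18]
r6 m[sun→φ2] = [7, 15]
r6 m[sun→φ6] = [19, 28]
r6 m[sun→φ7] = [24, 27]
r6 m[wet→φ3] = [0, 0]
r7 m[φ0→ice] = [1, 0]
r7 m[φ0→sprk] = [29, 25]
r7 m[φ1→ice] = [17, 14]
r7 m[φ1→slip] = [26, 19]
r7 m[φ1→rain] = [23, 18]
r7 m[φ2→ice] = [15, 11]
r7 m[φ2→sun] = [18, 20]
r7 m[φ3→ice] = [0, 0]
r7 m[φ3→wet] = [25, 26]
r7 m[φ4→slip] = [6, 5]
r7 m[φ5→rain] = [7, 7]
r7 m[φ6→sun] = [6, 7]
r7 m[φ7→sun] = [1, 8]
r7 m[φ8→slip] = [5, 1]
r7 m[ice→φ0] = [32, 25]
r7 m[ice→φ1] = [16, 11]
r7 m[ice→φ2] = [18, 14]
r7 m[ice→φ3] = [33, 25]
r7 m[slip→φ1] = [11, 6]
r7 m[slip→φ4] = [31, 20]
r7 m[slip→φ8] = [32, 24]
r7 m[sprk→φ0] = [0, 0]
r7 m[rain→φ1] = [7, 7]
r7 m[rain→φ5] = [23, 18]
r7 m[sun→φ2] = [7, 15]
r7 m[sun→φ6] = [19, 28]
r7 m[sun→φ7] = [24, 27]
r7 m[wet→φ3] = [0, 0]
fixed point reached at round 7
b[sprk] = ⊗ incoming = [29, 25]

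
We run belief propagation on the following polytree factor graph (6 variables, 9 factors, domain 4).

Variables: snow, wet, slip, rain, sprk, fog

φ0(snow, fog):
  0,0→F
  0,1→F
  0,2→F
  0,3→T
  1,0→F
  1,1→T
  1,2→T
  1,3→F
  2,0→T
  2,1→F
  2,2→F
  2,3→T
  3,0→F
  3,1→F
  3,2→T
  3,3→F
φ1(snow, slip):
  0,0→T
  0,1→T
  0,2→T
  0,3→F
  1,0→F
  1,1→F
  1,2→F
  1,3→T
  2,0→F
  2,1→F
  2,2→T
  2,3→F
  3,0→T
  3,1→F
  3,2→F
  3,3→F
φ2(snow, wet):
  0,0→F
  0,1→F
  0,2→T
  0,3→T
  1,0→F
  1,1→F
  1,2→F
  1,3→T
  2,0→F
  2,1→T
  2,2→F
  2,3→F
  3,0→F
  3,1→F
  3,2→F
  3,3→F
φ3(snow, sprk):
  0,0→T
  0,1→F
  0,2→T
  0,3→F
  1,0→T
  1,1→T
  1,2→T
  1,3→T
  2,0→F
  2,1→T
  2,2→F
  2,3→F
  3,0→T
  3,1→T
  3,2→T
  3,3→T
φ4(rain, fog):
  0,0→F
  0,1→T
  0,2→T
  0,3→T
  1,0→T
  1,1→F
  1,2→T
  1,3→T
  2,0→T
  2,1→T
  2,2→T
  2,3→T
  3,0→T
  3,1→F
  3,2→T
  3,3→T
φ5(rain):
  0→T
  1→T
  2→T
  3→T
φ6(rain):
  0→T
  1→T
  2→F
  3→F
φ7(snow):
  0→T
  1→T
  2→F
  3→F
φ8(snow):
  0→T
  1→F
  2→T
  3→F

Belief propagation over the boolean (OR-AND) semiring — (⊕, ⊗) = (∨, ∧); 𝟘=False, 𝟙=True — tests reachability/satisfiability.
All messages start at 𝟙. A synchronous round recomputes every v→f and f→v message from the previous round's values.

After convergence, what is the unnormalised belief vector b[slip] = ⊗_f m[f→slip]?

init: all messages = 𝟙 over 4 values
r1 m[φ0→snow] = [T, T, T, T]
r1 m[φ0→fog] = [T, T, T, T]
r1 m[φ1→snow] = [T, T, T, T]
r1 m[φ1→slip] = [T, T, T, T]
r1 m[φ2→snow] = [T, T, T, F]
r1 m[φ2→wet] = [F, T, T, T]
r1 m[φ3→snow] = [T, T, T, T]
r1 m[φ3→sprk] = [T, T, T, T]
r1 m[φ4→rain] = [T, T, T, T]
r1 m[φ4→fog] = [T, T, T, T]
r1 m[φ5→rain] = [T, T, T, T]
r1 m[φ6→rain] = [T, T, F, F]
r1 m[φ7→snow] = [T, T, F, F]
r1 m[φ8→snow] = [T, F, T, F]
r1 m[snow→φ0] = [T, T, T, T]
r1 m[snow→φ1] = [T, T, T, T]
r1 m[snow→φ2] = [T, T, T, T]
r1 m[snow→φ3] = [T, T, T, T]
r1 m[snow→φ7] = [T, T, T, T]
r1 m[snow→φ8] = [T, T, T, T]
r1 m[wet→φ2] = [T, T, T, T]
r1 m[slip→φ1] = [T, T, T, T]
r1 m[rain→φ4] = [T, T, T, T]
r1 m[rain→φ5] = [T, T, T, T]
r1 m[rain→φ6] = [T, T, T, T]
r1 m[sprk→φ3] = [T, T, T, T]
r1 m[fog→φ0] = [T, T, T, T]
r1 m[fog→φ4] = [T, T, T, T]
r2 m[φ0→snow] = [T, T, T, T]
r2 m[φ0→fog] = [T, T, T, T]
r2 m[φ1→snow] = [T, T, T, T]
r2 m[φ1→slip] = [T, T, T, T]
r2 m[φ2→snow] = [T, T, T, F]
r2 m[φ2→wet] = [F, T, T, T]
r2 m[φ3→snow] = [T, T, T, T]
r2 m[φ3→sprk] = [T, T, T, T]
r2 m[φ4→rain] = [T, T, T, T]
r2 m[φ4→fog] = [T, T, T, T]
r2 m[φ5→rain] = [T, T, T, T]
r2 m[φ6→rain] = [T, T, F, F]
r2 m[φ7→snow] = [T, T, F, F]
r2 m[φ8→snow] = [T, F, T, F]
r2 m[snow→φ0] = [T, F, F, F]
r2 m[snow→φ1] = [T, F, F, F]
r2 m[snow→φ2] = [T, F, F, F]
r2 m[snow→φ3] = [T, F, F, F]
r2 m[snow→φ7] = [T, F, T, F]
r2 m[snow→φ8] = [T, T, F, F]
r2 m[wet→φ2] = [T, T, T, T]
r2 m[slip→φ1] = [T, T, T, T]
r2 m[rain→φ4] = [T, T, F, F]
r2 m[rain→φ5] = [T, T, F, F]
r2 m[rain→φ6] = [T, T, T, T]
r2 m[sprk→φ3] = [T, T, T, T]
r2 m[fog→φ0] = [T, T, T, T]
r2 m[fog→φ4] = [T, T, T, T]
r3 m[φ0→snow] = [T, T, T, T]
r3 m[φ0→fog] = [F, F, F, T]
r3 m[φ1→snow] = [T, T, T, T]
r3 m[φ1→slip] = [T, T, T, F]
r3 m[φ2→snow] = [T, T, T, F]
r3 m[φ2→wet] = [F, F, T, T]
r3 m[φ3→snow] = [T, T, T, T]
r3 m[φ3→sprk] = [T, F, T, F]
r3 m[φ4→rain] = [T, T, T, T]
r3 m[φ4→fog] = [T, T, T, T]
r3 m[φ5→rain] = [T, T, T, T]
r3 m[φ6→rain] = [T, T, F, F]
r3 m[φ7→snow] = [T, T, F, F]
r3 m[φ8→snow] = [T, F, T, F]
r3 m[snow→φ0] = [T, F, F, F]
r3 m[snow→φ1] = [T, F, F, F]
r3 m[snow→φ2] = [T, F, F, F]
r3 m[snow→φ3] = [T, F, F, F]
r3 m[snow→φ7] = [T, F, T, F]
r3 m[snow→φ8] = [T, T, F, F]
r3 m[wet→φ2] = [T, T, T, T]
r3 m[slip→φ1] = [T, T, T, T]
r3 m[rain→φ4] = [T, T, F, F]
r3 m[rain→φ5] = [T, T, F, F]
r3 m[rain→φ6] = [T, T, T, T]
r3 m[sprk→φ3] = [T, T, T, T]
r3 m[fog→φ0] = [T, T, T, T]
r3 m[fog→φ4] = [T, T, T, T]
r4 m[φ0→snow] = [T, T, T, T]
r4 m[φ0→fog] = [F, F, F, T]
r4 m[φ1→snow] = [T, T, T, T]
r4 m[φ1→slip] = [T, T, T, F]
r4 m[φ2→snow] = [T, T, T, F]
r4 m[φ2→wet] = [F, F, T, T]
r4 m[φ3→snow] = [T, T, T, T]
r4 m[φ3→sprk] = [T, F, T, F]
r4 m[φ4→rain] = [T, T, T, T]
r4 m[φ4→fog] = [T, T, T, T]
r4 m[φ5→rain] = [T, T, T, T]
r4 m[φ6→rain] = [T, T, F, F]
r4 m[φ7→snow] = [T, T, F, F]
r4 m[φ8→snow] = [T, F, T, F]
r4 m[snow→φ0] = [T, F, F, F]
r4 m[snow→φ1] = [T, F, F, F]
r4 m[snow→φ2] = [T, F, F, F]
r4 m[snow→φ3] = [T, F, F, F]
r4 m[snow→φ7] = [T, F, T, F]
r4 m[snow→φ8] = [T, T, F, F]
r4 m[wet→φ2] = [T, T, T, T]
r4 m[slip→φ1] = [T, T, T, T]
r4 m[rain→φ4] = [T, T, F, F]
r4 m[rain→φ5] = [T, T, F, F]
r4 m[rain→φ6] = [T, T, T, T]
r4 m[sprk→φ3] = [T, T, T, T]
r4 m[fog→φ0] = [T, T, T, T]
r4 m[fog→φ4] = [F, F, F, T]
r5 m[φ0→snow] = [T, T, T, T]
r5 m[φ0→fog] = [F, F, F, T]
r5 m[φ1→snow] = [T, T, T, T]
r5 m[φ1→slip] = [T, T, T, F]
r5 m[φ2→snow] = [T, T, T, F]
r5 m[φ2→wet] = [F, F, T, T]
r5 m[φ3→snow] = [T, T, T, T]
r5 m[φ3→sprk] = [T, F, T, F]
r5 m[φ4→rain] = [T, T, T, T]
r5 m[φ4→fog] = [T, T, T, T]
r5 m[φ5→rain] = [T, T, T, T]
r5 m[φ6→rain] = [T, T, F, F]
r5 m[φ7→snow] = [T, T, F, F]
r5 m[φ8→snow] = [T, F, T, F]
r5 m[snow→φ0] = [T, F, F, F]
r5 m[snow→φ1] = [T, F, F, F]
r5 m[snow→φ2] = [T, F, F, F]
r5 m[snow→φ3] = [T, F, F, F]
r5 m[snow→φ7] = [T, F, T, F]
r5 m[snow→φ8] = [T, T, F, F]
r5 m[wet→φ2] = [T, T, T, T]
r5 m[slip→φ1] = [T, T, T, T]
r5 m[rain→φ4] = [T, T, F, F]
r5 m[rain→φ5] = [T, T, F, F]
r5 m[rain→φ6] = [T, T, T, T]
r5 m[sprk→φ3] = [T, T, T, T]
r5 m[fog→φ0] = [T, T, T, T]
r5 m[fog→φ4] = [F, F, F, T]
fixed point reached at round 5
b[slip] = ⊗ incoming = [T, T, T, F]

b[slip] = [T, T, T, F]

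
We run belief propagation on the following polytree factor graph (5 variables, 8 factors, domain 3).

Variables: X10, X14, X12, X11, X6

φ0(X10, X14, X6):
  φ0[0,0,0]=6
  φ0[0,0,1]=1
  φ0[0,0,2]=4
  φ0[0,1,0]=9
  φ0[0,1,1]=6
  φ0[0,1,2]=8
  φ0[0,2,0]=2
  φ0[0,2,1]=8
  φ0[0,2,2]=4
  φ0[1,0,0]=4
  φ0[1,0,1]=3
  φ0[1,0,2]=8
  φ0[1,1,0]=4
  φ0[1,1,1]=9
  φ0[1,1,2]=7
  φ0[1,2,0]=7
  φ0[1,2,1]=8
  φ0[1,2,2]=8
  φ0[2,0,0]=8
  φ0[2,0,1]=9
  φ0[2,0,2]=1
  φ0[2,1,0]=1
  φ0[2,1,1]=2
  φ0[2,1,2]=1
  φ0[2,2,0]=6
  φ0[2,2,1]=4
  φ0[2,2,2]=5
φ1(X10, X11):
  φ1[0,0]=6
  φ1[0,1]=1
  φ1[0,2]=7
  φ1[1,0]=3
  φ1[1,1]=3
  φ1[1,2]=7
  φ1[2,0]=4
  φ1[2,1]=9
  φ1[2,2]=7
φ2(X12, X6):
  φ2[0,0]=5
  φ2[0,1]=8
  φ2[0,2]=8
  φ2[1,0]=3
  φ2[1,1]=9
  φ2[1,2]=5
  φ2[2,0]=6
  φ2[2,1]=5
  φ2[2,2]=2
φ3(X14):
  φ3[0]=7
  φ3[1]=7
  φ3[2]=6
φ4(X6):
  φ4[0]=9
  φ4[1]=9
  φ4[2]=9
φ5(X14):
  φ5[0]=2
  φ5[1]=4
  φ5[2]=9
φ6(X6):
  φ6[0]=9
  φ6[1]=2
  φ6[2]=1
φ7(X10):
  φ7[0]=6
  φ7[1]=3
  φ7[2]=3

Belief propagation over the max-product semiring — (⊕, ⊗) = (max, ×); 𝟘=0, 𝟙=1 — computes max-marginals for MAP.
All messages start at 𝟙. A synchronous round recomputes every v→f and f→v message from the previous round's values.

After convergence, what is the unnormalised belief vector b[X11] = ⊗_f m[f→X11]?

b[X11] = [4408992, 4251528, 5143824]

init: all messages = 𝟙 over 3 values
r1 m[φ0→X10] = [9, 9, 9]
r1 m[φ0→X14] = [9, 9, 8]
r1 m[φ0→X6] = [9, 9, 8]
r1 m[φ1→X10] = [7, 7, 9]
r1 m[φ1→X11] = [6, 9, 7]
r1 m[φ2→X12] = [8, 9, 6]
r1 m[φ2→X6] = [6, 9, 8]
r1 m[φ3→X14] = [7, 7, 6]
r1 m[φ4→X6] = [9, 9, 9]
r1 m[φ5→X14] = [2, 4, 9]
r1 m[φ6→X6] = [9, 2, 1]
r1 m[φ7→X10] = [6, 3, 3]
r1 m[X10→φ0] = [1, 1, 1]
r1 m[X10→φ1] = [1, 1, 1]
r1 m[X10→φ7] = [1, 1, 1]
r1 m[X14→φ0] = [1, 1, 1]
r1 m[X14→φ3] = [1, 1, 1]
r1 m[X14→φ5] = [1, 1, 1]
r1 m[X12→φ2] = [1, 1, 1]
r1 m[X11→φ1] = [1, 1, 1]
r1 m[X6→φ0] = [1, 1, 1]
r1 m[X6→φ2] = [1, 1, 1]
r1 m[X6→φ4] = [1, 1, 1]
r1 m[X6→φ6] = [1, 1, 1]
r2 m[φ0→X10] = [9, 9, 9]
r2 m[φ0→X14] = [9, 9, 8]
r2 m[φ0→X6] = [9, 9, 8]
r2 m[φ1→X10] = [7, 7, 9]
r2 m[φ1→X11] = [6, 9, 7]
r2 m[φ2→X12] = [8, 9, 6]
r2 m[φ2→X6] = [6, 9, 8]
r2 m[φ3→X14] = [7, 7, 6]
r2 m[φ4→X6] = [9, 9, 9]
r2 m[φ5→X14] = [2, 4, 9]
r2 m[φ6→X6] = [9, 2, 1]
r2 m[φ7→X10] = [6, 3, 3]
r2 m[X10→φ0] = [42, 21, 27]
r2 m[X10→φ1] = [54, 27, 27]
r2 m[X10→φ7] = [63, 63, 81]
r2 m[X14→φ0] = [14, 28, 54]
r2 m[X14→φ3] = [18, 36, 72]
r2 m[X14→φ5] = [63, 63, 48]
r2 m[X12→φ2] = [1, 1, 1]
r2 m[X11→φ1] = [1, 1, 1]
r2 m[X6→φ0] = [486, 162, 72]
r2 m[X6→φ2] = [729, 162, 72]
r2 m[X6→φ4] = [486, 162, 64]
r2 m[X6→φ6] = [486, 729, 576]
r3 m[φ0→X10] = [122472, 183708, 157464]
r3 m[φ0→X14] = [122472, 183708, 78732]
r3 m[φ0→X6] = [10584, 18144, 9408]
r3 m[φ1→X10] = [7, 7, 9]
r3 m[φ1→X11] = [324, 243, 378]
r3 m[φ2→X12] = [3645, 2187, 4374]
r3 m[φ2→X6] = [6, 9, 8]
r3 m[φ3→X14] = [7, 7, 6]
r3 m[φ4→X6] = [9, 9, 9]
r3 m[φ5→X14] = [2, 4, 9]
r3 m[φ6→X6] = [9, 2, 1]
r3 m[φ7→X10] = [6, 3, 3]
r3 m[X10→φ0] = [42, 21, 27]
r3 m[X10→φ1] = [54, 27, 27]
r3 m[X10→φ7] = [63, 63, 81]
r3 m[X14→φ0] = [14, 28, 54]
r3 m[X14→φ3] = [18, 36, 72]
r3 m[X14→φ5] = [63, 63, 48]
r3 m[X12→φ2] = [1, 1, 1]
r3 m[X11→φ1] = [1, 1, 1]
r3 m[X6→φ0] = [486, 162, 72]
r3 m[X6→φ2] = [729, 162, 72]
r3 m[X6→φ4] = [486, 162, 64]
r3 m[X6→φ6] = [486, 729, 576]
r4 m[φ0→X10] = [122472, 183708, 157464]
r4 m[φ0→X14] = [122472, 183708, 78732]
r4 m[φ0→X6] = [10584, 18144, 9408]
r4 m[φ1→X10] = [7, 7, 9]
r4 m[φ1→X11] = [324, 243, 378]
r4 m[φ2→X12] = [3645, 2187, 4374]
r4 m[φ2→X6] = [6, 9, 8]
r4 m[φ3→X14] = [7, 7, 6]
r4 m[φ4→X6] = [9, 9, 9]
r4 m[φ5→X14] = [2, 4, 9]
r4 m[φ6→X6] = [9, 2, 1]
r4 m[φ7→X10] = [6, 3, 3]
r4 m[X10→φ0] = [42, 21, 27]
r4 m[X10→φ1] = [734832, 551124, 472392]
r4 m[X10→φ7] = [857304, 1285956, 1417176]
r4 m[X14→φ0] = [14, 28, 54]
r4 m[X14→φ3] = [244944, 734832, 708588]
r4 m[X14→φ5] = [857304, 1285956, 472392]
r4 m[X12→φ2] = [1, 1, 1]
r4 m[X11→φ1] = [1, 1, 1]
r4 m[X6→φ0] = [486, 162, 72]
r4 m[X6→φ2] = [857304, 326592, 84672]
r4 m[X6→φ4] = [571536, 326592, 75264]
r4 m[X6→φ6] = [571536, 1469664, 677376]
r5 m[φ0→X10] = [122472, 183708, 157464]
r5 m[φ0→X14] = [122472, 183708, 78732]
r5 m[φ0→X6] = [10584, 18144, 9408]
r5 m[φ1→X10] = [7, 7, 9]
r5 m[φ1→X11] = [4408992, 4251528, 5143824]
r5 m[φ2→X12] = [4286520, 2939328, 5143824]
r5 m[φ2→X6] = [6, 9, 8]
r5 m[φ3→X14] = [7, 7, 6]
r5 m[φ4→X6] = [9, 9, 9]
r5 m[φ5→X14] = [2, 4, 9]
r5 m[φ6→X6] = [9, 2, 1]
r5 m[φ7→X10] = [6, 3, 3]
r5 m[X10→φ0] = [42, 21, 27]
r5 m[X10→φ1] = [734832, 551124, 472392]
r5 m[X10→φ7] = [857304, 1285956, 1417176]
r5 m[X14→φ0] = [14, 28, 54]
r5 m[X14→φ3] = [244944, 734832, 708588]
r5 m[X14→φ5] = [857304, 1285956, 472392]
r5 m[X12→φ2] = [1, 1, 1]
r5 m[X11→φ1] = [1, 1, 1]
r5 m[X6→φ0] = [486, 162, 72]
r5 m[X6→φ2] = [857304, 326592, 84672]
r5 m[X6→φ4] = [571536, 326592, 75264]
r5 m[X6→φ6] = [571536, 1469664, 677376]
r6 m[φ0→X10] = [122472, 183708, 157464]
r6 m[φ0→X14] = [122472, 183708, 78732]
r6 m[φ0→X6] = [10584, 18144, 9408]
r6 m[φ1→X10] = [7, 7, 9]
r6 m[φ1→X11] = [4408992, 4251528, 5143824]
r6 m[φ2→X12] = [4286520, 2939328, 5143824]
r6 m[φ2→X6] = [6, 9, 8]
r6 m[φ3→X14] = [7, 7, 6]
r6 m[φ4→X6] = [9, 9, 9]
r6 m[φ5→X14] = [2, 4, 9]
r6 m[φ6→X6] = [9, 2, 1]
r6 m[φ7→X10] = [6, 3, 3]
r6 m[X10→φ0] = [42, 21, 27]
r6 m[X10→φ1] = [734832, 551124, 472392]
r6 m[X10→φ7] = [857304, 1285956, 1417176]
r6 m[X14→φ0] = [14, 28, 54]
r6 m[X14→φ3] = [244944, 734832, 708588]
r6 m[X14→φ5] = [857304, 1285956, 472392]
r6 m[X12→φ2] = [1, 1, 1]
r6 m[X11→φ1] = [1, 1, 1]
r6 m[X6→φ0] = [486, 162, 72]
r6 m[X6→φ2] = [857304, 326592, 84672]
r6 m[X6→φ4] = [571536, 326592, 75264]
r6 m[X6→φ6] = [571536, 1469664, 677376]
fixed point reached at round 6
b[X11] = ⊗ incoming = [4408992, 4251528, 5143824]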